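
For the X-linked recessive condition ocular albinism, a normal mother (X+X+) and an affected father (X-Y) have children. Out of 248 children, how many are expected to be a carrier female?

Cross: X+X+ × X-Y
Offspring: 2 X+X-, 2 X+Y
Probability of a carrier female: 2/4 = 1/2
Expected count = 1/2 × 248 = 124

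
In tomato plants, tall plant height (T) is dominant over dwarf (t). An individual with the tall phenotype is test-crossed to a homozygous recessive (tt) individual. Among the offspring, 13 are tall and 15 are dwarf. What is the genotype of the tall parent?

Test cross: ? × tt
Offspring: 13 tall, 15 dwarf — approximately 1:1.
A 1:1 ratio in a test cross indicates the unknown parent is heterozygous (Tt).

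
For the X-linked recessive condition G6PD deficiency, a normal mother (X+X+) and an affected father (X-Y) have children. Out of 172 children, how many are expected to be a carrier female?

Cross: X+X+ × X-Y
Offspring: 2 X+X-, 2 X+Y
Probability of a carrier female: 2/4 = 1/2
Expected count = 1/2 × 172 = 86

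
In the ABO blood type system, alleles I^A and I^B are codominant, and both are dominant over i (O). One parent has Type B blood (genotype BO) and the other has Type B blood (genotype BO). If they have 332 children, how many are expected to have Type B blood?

Cross: BO × BO
Possible offspring genotypes: 1 BB, 2 BO, 1 OO
Blood type counts: 3 Type B, 1 Type O
Probability of Type B: 3/4
Expected count = 3/4 × 332 = 249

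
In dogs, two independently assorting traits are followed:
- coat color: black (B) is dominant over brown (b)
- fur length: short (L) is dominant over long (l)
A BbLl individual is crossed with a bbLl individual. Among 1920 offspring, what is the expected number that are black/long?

Dihybrid cross BbLl × bbLl — consider each gene separately:
coat color: Bb × bb → 2 Bb, 2 bb → 2 B_ : 2 bb (out of 4)
fur length: Ll × Ll → 1 LL, 2 Ll, 1 ll → 3 L_ : 1 ll (out of 4)
Combine (counts out of 4 × 4 = 16): black/short (B_L_) = 2×3 = 6; black/long (B_ll) = 2×1 = 2; brown/short (bbL_) = 2×3 = 6; brown/long (bbll) = 2×1 = 2
Phenotype counts (out of 16): 6 black/short, 2 black/long, 6 brown/short, 2 brown/long
black/long: 2 out of 16 → fraction 1/8
Expected count = 1/8 × 1920 = 240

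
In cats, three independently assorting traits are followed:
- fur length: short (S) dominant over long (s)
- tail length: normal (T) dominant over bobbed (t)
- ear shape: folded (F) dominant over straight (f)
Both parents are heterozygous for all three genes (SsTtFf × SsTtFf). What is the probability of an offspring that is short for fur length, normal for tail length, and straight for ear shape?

Trihybrid cross: SsTtFf × SsTtFf
Each trait segregates independently with a 3:1 phenotypic ratio, so each gene contributes 3/4 (dominant) or 1/4 (recessive).
Target: short (fur length), normal (tail length), straight (ear shape)
Probability = product of independent per-trait probabilities
= 3/4 × 3/4 × 1/4 = 9/64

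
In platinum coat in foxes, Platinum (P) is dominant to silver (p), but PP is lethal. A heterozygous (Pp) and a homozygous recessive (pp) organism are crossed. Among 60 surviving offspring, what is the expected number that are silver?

Cross: Pp × pp
Punnett square offspring (before lethality): 2 Pp, 2 pp
No PP offspring are produced in this cross.
silver: 2 out of 4 → fraction 1/2
Expected count = 1/2 × 60 = 30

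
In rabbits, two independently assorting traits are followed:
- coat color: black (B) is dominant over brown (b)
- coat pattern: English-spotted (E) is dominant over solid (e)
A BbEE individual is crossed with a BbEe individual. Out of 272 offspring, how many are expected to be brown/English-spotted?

Dihybrid cross BbEE × BbEe — consider each gene separately:
coat color: Bb × Bb → 1 BB, 2 Bb, 1 bb → 3 B_ : 1 bb (out of 4)
coat pattern: EE × Ee → 2 EE, 2 Ee → 4 E_ (out of 4)
Combine (counts out of 4 × 4 = 16): black/English-spotted (B_E_) = 3×4 = 12; brown/English-spotted (bbE_) = 1×4 = 4
Phenotype counts (out of 16): 12 black/English-spotted, 4 brown/English-spotted
brown/English-spotted: 4 out of 16 → fraction 1/4
Expected count = 1/4 × 272 = 68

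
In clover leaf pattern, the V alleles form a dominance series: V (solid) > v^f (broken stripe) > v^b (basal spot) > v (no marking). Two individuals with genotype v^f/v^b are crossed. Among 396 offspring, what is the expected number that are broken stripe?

Cross: v^f/v^b × v^f/v^b
Allele dominance: V > v^f > v^b > v
Offspring genotypes: 1 v^f/v^f, 2 v^f/v^b, 1 v^b/v^b
Phenotype counts: 3 broken stripe, 1 basal spot
broken stripe: 3 out of 4 → fraction 3/4
Expected count = 3/4 × 396 = 297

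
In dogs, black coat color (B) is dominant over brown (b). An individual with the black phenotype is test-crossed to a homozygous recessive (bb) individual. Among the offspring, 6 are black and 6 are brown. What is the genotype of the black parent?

Test cross: ? × bb
Offspring: 6 black, 6 brown — approximately 1:1.
A 1:1 ratio in a test cross indicates the unknown parent is heterozygous (Bb).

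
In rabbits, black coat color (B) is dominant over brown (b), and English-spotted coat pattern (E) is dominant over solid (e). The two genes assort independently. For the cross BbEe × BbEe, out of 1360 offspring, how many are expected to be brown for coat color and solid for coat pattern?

Dihybrid cross BbEe × BbEe — consider each gene separately:
coat color: Bb × Bb → 1 BB, 2 Bb, 1 bb → 3 B_ : 1 bb (out of 4)
coat pattern: Ee × Ee → 1 EE, 2 Ee, 1 ee → 3 E_ : 1 ee (out of 4)
Looking for: brown (bb) and solid (ee)
P(brown) = 1/4, P(solid) = 1/4
P(both) = 1/4 × 1/4 = 1/16
Expected count = 1/16 × 1360 = 85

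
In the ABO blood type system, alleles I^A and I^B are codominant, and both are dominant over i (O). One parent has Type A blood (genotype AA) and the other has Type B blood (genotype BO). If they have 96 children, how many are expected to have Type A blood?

Cross: AA × BO
Possible offspring genotypes: 2 AB, 2 AO
Blood type counts: 2 Type AB, 2 Type A
Probability of Type A: 2/4 = 1/2
Expected count = 1/2 × 96 = 48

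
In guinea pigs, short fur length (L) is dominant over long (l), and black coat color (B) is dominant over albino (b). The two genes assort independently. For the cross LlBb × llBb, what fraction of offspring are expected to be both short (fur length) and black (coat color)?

Dihybrid cross LlBb × llBb — consider each gene separately:
fur length: Ll × ll → 2 Ll, 2 ll → 2 L_ : 2 ll (out of 4)
coat color: Bb × Bb → 1 BB, 2 Bb, 1 bb → 3 B_ : 1 bb (out of 4)
Looking for: short (L_) and black (B_)
P(short) = 2/4, P(black) = 3/4
P(both) = 2/4 × 3/4 = 6/16 = 3/8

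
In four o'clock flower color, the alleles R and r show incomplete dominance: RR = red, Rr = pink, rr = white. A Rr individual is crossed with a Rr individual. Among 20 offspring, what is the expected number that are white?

Punnett square for Rr × Rr:
Offspring genotypes: 1 RR, 2 Rr, 1 rr
Phenotype counts: 1 red, 2 pink, 1 white
white: 1 out of 4 → fraction 1/4
Expected count = 1/4 × 20 = 5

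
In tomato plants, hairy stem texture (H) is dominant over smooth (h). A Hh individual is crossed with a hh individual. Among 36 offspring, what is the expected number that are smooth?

Punnett square for Hh × hh:
Offspring genotypes: 2 Hh, 2 hh
hairy: 2, smooth: 2
smooth: 2 out of 4 → fraction 1/2
Expected count = 1/2 × 36 = 18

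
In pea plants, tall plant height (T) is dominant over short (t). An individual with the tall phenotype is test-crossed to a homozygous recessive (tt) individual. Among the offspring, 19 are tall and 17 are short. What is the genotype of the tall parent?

Test cross: ? × tt
Offspring: 19 tall, 17 short — approximately 1:1.
A 1:1 ratio in a test cross indicates the unknown parent is heterozygous (Tt).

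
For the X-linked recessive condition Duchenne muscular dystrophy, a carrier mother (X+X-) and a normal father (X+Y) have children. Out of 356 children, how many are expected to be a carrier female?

Cross: X+X- × X+Y
Offspring: 1 X+X+, 1 X+Y, 1 X+X-, 1 X-Y
Probability of a carrier female: 1/4
Expected count = 1/4 × 356 = 89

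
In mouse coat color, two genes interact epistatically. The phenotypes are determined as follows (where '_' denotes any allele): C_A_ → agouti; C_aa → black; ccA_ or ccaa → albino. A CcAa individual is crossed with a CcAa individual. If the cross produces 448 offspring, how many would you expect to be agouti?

Cross: CcAa × CcAa — consider each gene separately:
C gene: Cc × Cc → 1 CC, 2 Cc, 1 cc → 3 C_ : 1 cc (out of 4)
A gene: Aa × Aa → 1 AA, 2 Aa, 1 aa → 3 A_ : 1 aa (out of 4)
Genotype classes (out of 4 × 4 = 16): C_A_ = 3×3 = 9; C_aa = 3×1 = 3; ccA_ = 1×3 = 3; ccaa = 1×1 = 1
Apply the phenotype rules: C_A_ (9) → agouti; C_aa (3) → black; ccA_ (3) + ccaa (1) → albino
Phenotype counts (out of 16): 9 agouti, 3 black, 4 albino
agouti: 9 out of 16 → fraction 9/16
Expected count = 9/16 × 448 = 252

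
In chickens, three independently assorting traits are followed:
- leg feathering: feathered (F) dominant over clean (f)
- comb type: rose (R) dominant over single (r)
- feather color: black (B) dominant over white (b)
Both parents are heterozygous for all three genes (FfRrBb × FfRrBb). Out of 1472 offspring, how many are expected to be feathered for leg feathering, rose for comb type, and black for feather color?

Trihybrid cross: FfRrBb × FfRrBb
Each trait segregates independently with a 3:1 phenotypic ratio, so each gene contributes 3/4 (dominant) or 1/4 (recessive).
Target: feathered (leg feathering), rose (comb type), black (feather color)
Probability = product of independent per-trait probabilities
= 3/4 × 3/4 × 3/4 = 27/64
Expected count = 27/64 × 1472 = 621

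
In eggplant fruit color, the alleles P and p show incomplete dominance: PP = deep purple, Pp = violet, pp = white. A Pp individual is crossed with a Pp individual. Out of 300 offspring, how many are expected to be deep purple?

Punnett square for Pp × Pp:
Offspring genotypes: 1 PP, 2 Pp, 1 pp
Phenotype counts: 1 deep purple, 2 violet, 1 white
deep purple: 1 out of 4 → fraction 1/4
Expected count = 1/4 × 300 = 75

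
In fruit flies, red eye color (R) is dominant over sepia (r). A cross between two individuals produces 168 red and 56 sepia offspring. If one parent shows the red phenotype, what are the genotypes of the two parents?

Observed offspring: 168 red, 56 sepia
The observed ratio simplifies to 3:1. Sepia (rr) offspring appear, so each parent must contribute one r allele. The parent stated to show red carries R, so it is Rr. The other parent is then either Rr or rr: Rr × rr would give a 1:1 split, whereas Rr × Rr gives 3:1 — matching the data. So both parents are heterozygous (Rr × Rr).
Parent genotypes: Rr × Rr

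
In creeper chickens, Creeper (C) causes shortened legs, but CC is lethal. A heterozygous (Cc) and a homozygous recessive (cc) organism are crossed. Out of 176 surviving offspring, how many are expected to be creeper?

Cross: Cc × cc
Punnett square offspring (before lethality): 2 Cc, 2 cc
No CC offspring are produced in this cross.
creeper: 2 out of 4 → fraction 1/2
Expected count = 1/2 × 176 = 88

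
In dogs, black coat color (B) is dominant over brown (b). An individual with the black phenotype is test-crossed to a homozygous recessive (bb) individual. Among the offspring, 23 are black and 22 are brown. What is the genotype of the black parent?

Test cross: ? × bb
Offspring: 23 black, 22 brown — approximately 1:1.
A 1:1 ratio in a test cross indicates the unknown parent is heterozygous (Bb).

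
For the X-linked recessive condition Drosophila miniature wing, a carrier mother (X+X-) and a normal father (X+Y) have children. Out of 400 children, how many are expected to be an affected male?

Cross: X+X- × X+Y
Offspring: 1 X+X+, 1 X+Y, 1 X+X-, 1 X-Y
Probability of an affected male: 1/4
Expected count = 1/4 × 400 = 100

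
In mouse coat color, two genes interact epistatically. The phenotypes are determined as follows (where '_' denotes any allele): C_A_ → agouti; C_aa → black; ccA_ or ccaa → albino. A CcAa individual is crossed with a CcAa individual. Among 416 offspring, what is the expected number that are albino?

Cross: CcAa × CcAa — consider each gene separately:
C gene: Cc × Cc → 1 CC, 2 Cc, 1 cc → 3 C_ : 1 cc (out of 4)
A gene: Aa × Aa → 1 AA, 2 Aa, 1 aa → 3 A_ : 1 aa (out of 4)
Genotype classes (out of 4 × 4 = 16): C_A_ = 3×3 = 9; C_aa = 3×1 = 3; ccA_ = 1×3 = 3; ccaa = 1×1 = 1
Apply the phenotype rules: C_A_ (9) → agouti; C_aa (3) → black; ccA_ (3) + ccaa (1) → albino
Phenotype counts (out of 16): 9 agouti, 3 black, 4 albino
albino: 4 out of 16 → fraction 1/4
Expected count = 1/4 × 416 = 104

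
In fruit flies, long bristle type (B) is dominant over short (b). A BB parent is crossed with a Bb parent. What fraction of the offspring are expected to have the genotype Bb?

Punnett square for BB × Bb:
Offspring genotypes: 2 BB, 2 Bb
Total offspring: 4
Count with target: 2
Probability: 2/4 = 1/2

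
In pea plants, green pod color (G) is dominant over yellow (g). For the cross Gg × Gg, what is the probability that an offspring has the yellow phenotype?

Punnett square for Gg × Gg:
Offspring genotypes: 1 GG, 2 Gg, 1 gg
Total offspring: 4
Count with target: 1
Probability: 1/4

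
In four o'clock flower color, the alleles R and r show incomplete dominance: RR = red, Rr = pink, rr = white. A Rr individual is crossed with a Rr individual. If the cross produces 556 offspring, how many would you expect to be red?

Punnett square for Rr × Rr:
Offspring genotypes: 1 RR, 2 Rr, 1 rr
Phenotype counts: 1 red, 2 pink, 1 white
red: 1 out of 4 → fraction 1/4
Expected count = 1/4 × 556 = 139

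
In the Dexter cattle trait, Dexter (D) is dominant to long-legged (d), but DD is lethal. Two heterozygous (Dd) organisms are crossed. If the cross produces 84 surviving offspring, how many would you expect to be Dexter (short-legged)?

Cross: Dd × Dd
Punnett square offspring (before lethality): 1 DD, 2 Dd, 1 dd
The DD genotype is lethal (embryos die); surviving offspring: 2 Dd, 1 dd
Dexter (short-legged): 2 out of 3 → fraction 2/3
Expected count = 2/3 × 84 = 56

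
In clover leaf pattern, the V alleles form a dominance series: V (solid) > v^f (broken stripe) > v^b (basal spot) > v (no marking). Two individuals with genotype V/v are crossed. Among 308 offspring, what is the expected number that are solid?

Cross: V/v × V/v
Allele dominance: V > v^f > v^b > v
Offspring genotypes: 1 V/V, 2 V/v, 1 v/v
Phenotype counts: 3 solid, 1 unmarked
solid: 3 out of 4 → fraction 3/4
Expected count = 3/4 × 308 = 231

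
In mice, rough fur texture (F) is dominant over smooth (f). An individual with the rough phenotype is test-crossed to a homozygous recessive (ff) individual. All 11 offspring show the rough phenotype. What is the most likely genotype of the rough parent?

Test cross: ? × ff
All offspring are rough.
If the unknown parent were heterozygous (Ff), about half of 11 offspring would be smooth; none are. The unknown parent is most likely homozygous dominant (FF).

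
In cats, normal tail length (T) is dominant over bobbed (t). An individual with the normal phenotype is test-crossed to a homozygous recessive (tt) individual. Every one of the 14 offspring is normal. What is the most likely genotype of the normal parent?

Test cross: ? × tt
All offspring are normal.
If the unknown parent were heterozygous (Tt), about half of 14 offspring would be bobbed; none are. The unknown parent is most likely homozygous dominant (TT).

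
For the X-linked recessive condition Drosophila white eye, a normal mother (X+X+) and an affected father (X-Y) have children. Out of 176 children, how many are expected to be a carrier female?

Cross: X+X+ × X-Y
Offspring: 2 X+X-, 2 X+Y
Probability of a carrier female: 2/4 = 1/2
Expected count = 1/2 × 176 = 88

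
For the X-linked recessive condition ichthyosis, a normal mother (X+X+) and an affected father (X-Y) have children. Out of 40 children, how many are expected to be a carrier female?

Cross: X+X+ × X-Y
Offspring: 2 X+X-, 2 X+Y
Probability of a carrier female: 2/4 = 1/2
Expected count = 1/2 × 40 = 20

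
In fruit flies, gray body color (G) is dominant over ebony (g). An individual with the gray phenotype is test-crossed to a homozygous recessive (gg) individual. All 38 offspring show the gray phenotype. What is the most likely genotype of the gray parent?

Test cross: ? × gg
All offspring are gray.
If the unknown parent were heterozygous (Gg), about half of 38 offspring would be ebony; none are. The unknown parent is most likely homozygous dominant (GG).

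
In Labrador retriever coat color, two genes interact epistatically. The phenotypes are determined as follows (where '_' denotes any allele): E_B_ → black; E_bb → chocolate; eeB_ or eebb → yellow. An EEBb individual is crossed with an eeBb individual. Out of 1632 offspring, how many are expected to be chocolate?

Cross: EEBb × eeBb — consider each gene separately:
E gene: EE × ee → 4 Ee → 4 E_ (out of 4)
B gene: Bb × Bb → 1 BB, 2 Bb, 1 bb → 3 B_ : 1 bb (out of 4)
Genotype classes (out of 4 × 4 = 16): E_B_ = 4×3 = 12; E_bb = 4×1 = 4
Apply the phenotype rules: E_B_ (12) → black; E_bb (4) → chocolate
Phenotype counts (out of 16): 12 black, 4 chocolate
chocolate: 4 out of 16 → fraction 1/4
Expected count = 1/4 × 1632 = 408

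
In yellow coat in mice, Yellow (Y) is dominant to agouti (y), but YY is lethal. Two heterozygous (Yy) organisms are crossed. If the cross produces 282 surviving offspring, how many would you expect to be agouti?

Cross: Yy × Yy
Punnett square offspring (before lethality): 1 YY, 2 Yy, 1 yy
The YY genotype is lethal (embryos die); surviving offspring: 2 Yy, 1 yy
agouti: 1 out of 3 → fraction 1/3
Expected count = 1/3 × 282 = 94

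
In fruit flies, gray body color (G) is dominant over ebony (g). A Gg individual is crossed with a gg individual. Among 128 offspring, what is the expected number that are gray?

Punnett square for Gg × gg:
Offspring genotypes: 2 Gg, 2 gg
gray: 2, ebony: 2
gray: 2 out of 4 → fraction 1/2
Expected count = 1/2 × 128 = 64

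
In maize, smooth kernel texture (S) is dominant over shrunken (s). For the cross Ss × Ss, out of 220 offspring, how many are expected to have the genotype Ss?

Punnett square for Ss × Ss:
Offspring genotypes: 1 SS, 2 Ss, 1 ss
Total offspring: 4
Count with target: 2
Probability: 2/4 = 1/2
Expected count = 1/2 × 220 = 110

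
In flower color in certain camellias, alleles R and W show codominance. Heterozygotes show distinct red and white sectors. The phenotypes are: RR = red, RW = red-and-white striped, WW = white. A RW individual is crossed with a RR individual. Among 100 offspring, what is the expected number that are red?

Punnett square for RW × RR:
Offspring genotypes: 2 RR, 2 RW
Phenotype counts: 2 red, 2 red-and-white striped
red: 2 out of 4 → fraction 1/2
Expected count = 1/2 × 100 = 50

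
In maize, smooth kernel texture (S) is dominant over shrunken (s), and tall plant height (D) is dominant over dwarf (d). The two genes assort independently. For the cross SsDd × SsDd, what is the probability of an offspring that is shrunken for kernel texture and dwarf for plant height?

Dihybrid cross SsDd × SsDd — consider each gene separately:
kernel texture: Ss × Ss → 1 SS, 2 Ss, 1 ss → 3 S_ : 1 ss (out of 4)
plant height: Dd × Dd → 1 DD, 2 Dd, 1 dd → 3 D_ : 1 dd (out of 4)
Looking for: shrunken (ss) and dwarf (dd)
P(shrunken) = 1/4, P(dwarf) = 1/4
P(both) = 1/4 × 1/4 = 1/16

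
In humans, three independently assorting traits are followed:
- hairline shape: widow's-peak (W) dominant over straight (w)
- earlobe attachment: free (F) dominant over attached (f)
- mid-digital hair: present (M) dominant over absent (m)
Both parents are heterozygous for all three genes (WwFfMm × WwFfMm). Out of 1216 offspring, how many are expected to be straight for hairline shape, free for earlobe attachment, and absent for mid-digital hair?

Trihybrid cross: WwFfMm × WwFfMm
Each trait segregates independently with a 3:1 phenotypic ratio, so each gene contributes 3/4 (dominant) or 1/4 (recessive).
Target: straight (hairline shape), free (earlobe attachment), absent (mid-digital hair)
Probability = product of independent per-trait probabilities
= 1/4 × 3/4 × 1/4 = 3/64
Expected count = 3/64 × 1216 = 57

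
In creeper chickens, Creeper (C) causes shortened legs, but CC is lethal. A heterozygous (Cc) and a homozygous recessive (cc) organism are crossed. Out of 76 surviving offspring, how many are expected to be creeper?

Cross: Cc × cc
Punnett square offspring (before lethality): 2 Cc, 2 cc
No CC offspring are produced in this cross.
creeper: 2 out of 4 → fraction 1/2
Expected count = 1/2 × 76 = 38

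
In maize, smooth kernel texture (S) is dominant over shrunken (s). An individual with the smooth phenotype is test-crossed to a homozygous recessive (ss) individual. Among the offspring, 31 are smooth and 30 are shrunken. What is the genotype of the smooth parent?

Test cross: ? × ss
Offspring: 31 smooth, 30 shrunken — approximately 1:1.
A 1:1 ratio in a test cross indicates the unknown parent is heterozygous (Ss).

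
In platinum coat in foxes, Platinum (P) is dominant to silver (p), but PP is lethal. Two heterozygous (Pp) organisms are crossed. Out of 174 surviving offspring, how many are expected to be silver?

Cross: Pp × Pp
Punnett square offspring (before lethality): 1 PP, 2 Pp, 1 pp
The PP genotype is lethal (embryos die); surviving offspring: 2 Pp, 1 pp
silver: 1 out of 3 → fraction 1/3
Expected count = 1/3 × 174 = 58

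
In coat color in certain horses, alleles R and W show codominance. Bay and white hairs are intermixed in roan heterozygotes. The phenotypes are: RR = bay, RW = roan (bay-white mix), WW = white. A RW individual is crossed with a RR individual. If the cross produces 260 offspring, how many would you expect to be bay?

Punnett square for RW × RR:
Offspring genotypes: 2 RR, 2 RW
Phenotype counts: 2 bay, 2 roan (bay-white mix)
bay: 2 out of 4 → fraction 1/2
Expected count = 1/2 × 260 = 130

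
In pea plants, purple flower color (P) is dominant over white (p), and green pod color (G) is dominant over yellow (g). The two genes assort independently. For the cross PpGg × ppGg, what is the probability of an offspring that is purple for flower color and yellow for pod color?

Dihybrid cross PpGg × ppGg — consider each gene separately:
flower color: Pp × pp → 2 Pp, 2 pp → 2 P_ : 2 pp (out of 4)
pod color: Gg × Gg → 1 GG, 2 Gg, 1 gg → 3 G_ : 1 gg (out of 4)
Looking for: purple (P_) and yellow (gg)
P(purple) = 2/4, P(yellow) = 1/4
P(both) = 2/4 × 1/4 = 2/16 = 1/8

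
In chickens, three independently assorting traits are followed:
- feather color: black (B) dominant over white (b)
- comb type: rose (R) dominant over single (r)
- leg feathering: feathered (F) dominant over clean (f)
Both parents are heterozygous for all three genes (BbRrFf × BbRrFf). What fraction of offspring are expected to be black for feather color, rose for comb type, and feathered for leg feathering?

Trihybrid cross: BbRrFf × BbRrFf
Each trait segregates independently with a 3:1 phenotypic ratio, so each gene contributes 3/4 (dominant) or 1/4 (recessive).
Target: black (feather color), rose (comb type), feathered (leg feathering)
Probability = product of independent per-trait probabilities
= 3/4 × 3/4 × 3/4 = 27/64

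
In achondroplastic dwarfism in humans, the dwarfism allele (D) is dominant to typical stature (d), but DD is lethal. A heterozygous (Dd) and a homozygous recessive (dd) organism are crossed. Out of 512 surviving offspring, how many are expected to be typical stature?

Cross: Dd × dd
Punnett square offspring (before lethality): 2 Dd, 2 dd
No DD offspring are produced in this cross.
typical stature: 2 out of 4 → fraction 1/2
Expected count = 1/2 × 512 = 256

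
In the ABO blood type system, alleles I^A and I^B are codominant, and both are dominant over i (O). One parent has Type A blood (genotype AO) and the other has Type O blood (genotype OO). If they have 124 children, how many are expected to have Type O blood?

Cross: AO × OO
Possible offspring genotypes: 2 AO, 2 OO
Blood type counts: 2 Type A, 2 Type O
Probability of Type O: 2/4 = 1/2
Expected count = 1/2 × 124 = 62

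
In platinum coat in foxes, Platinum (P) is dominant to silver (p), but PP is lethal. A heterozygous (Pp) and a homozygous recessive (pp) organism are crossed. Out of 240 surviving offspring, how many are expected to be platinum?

Cross: Pp × pp
Punnett square offspring (before lethality): 2 Pp, 2 pp
No PP offspring are produced in this cross.
platinum: 2 out of 4 → fraction 1/2
Expected count = 1/2 × 240 = 120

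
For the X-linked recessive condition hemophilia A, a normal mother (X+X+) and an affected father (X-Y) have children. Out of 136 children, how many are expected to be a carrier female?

Cross: X+X+ × X-Y
Offspring: 2 X+X-, 2 X+Y
Probability of a carrier female: 2/4 = 1/2
Expected count = 1/2 × 136 = 68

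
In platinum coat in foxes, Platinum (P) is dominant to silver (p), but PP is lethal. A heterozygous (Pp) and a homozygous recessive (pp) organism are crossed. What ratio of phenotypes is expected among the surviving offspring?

Cross: Pp × pp
Punnett square offspring (before lethality): 2 Pp, 2 pp
No PP offspring are produced in this cross.
Ratio: 1 platinum : 1 silver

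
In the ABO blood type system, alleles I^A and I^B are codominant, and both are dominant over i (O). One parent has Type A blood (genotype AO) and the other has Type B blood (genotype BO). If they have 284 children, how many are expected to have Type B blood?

Cross: AO × BO
Possible offspring genotypes: 1 AB, 1 AO, 1 BO, 1 OO
Blood type counts: 1 Type AB, 1 Type A, 1 Type B, 1 Type O
Probability of Type B: 1/4
Expected count = 1/4 × 284 = 71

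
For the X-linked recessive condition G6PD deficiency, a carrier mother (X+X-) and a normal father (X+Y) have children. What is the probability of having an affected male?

Cross: X+X- × X+Y
Offspring: 1 X+X+, 1 X+Y, 1 X+X-, 1 X-Y
Probability of an affected male: 1/4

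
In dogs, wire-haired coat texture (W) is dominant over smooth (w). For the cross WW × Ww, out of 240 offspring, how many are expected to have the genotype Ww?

Punnett square for WW × Ww:
Offspring genotypes: 2 WW, 2 Ww
Total offspring: 4
Count with target: 2
Probability: 2/4 = 1/2
Expected count = 1/2 × 240 = 120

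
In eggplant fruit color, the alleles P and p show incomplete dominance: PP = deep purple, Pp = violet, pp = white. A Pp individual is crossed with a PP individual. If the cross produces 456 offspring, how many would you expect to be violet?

Punnett square for Pp × PP:
Offspring genotypes: 2 PP, 2 Pp
Phenotype counts: 2 deep purple, 2 violet
violet: 2 out of 4 → fraction 1/2
Expected count = 1/2 × 456 = 228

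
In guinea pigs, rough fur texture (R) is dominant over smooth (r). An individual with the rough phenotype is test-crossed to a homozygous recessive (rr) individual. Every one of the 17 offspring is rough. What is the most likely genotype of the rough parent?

Test cross: ? × rr
All offspring are rough.
If the unknown parent were heterozygous (Rr), about half of 17 offspring would be smooth; none are. The unknown parent is most likely homozygous dominant (RR).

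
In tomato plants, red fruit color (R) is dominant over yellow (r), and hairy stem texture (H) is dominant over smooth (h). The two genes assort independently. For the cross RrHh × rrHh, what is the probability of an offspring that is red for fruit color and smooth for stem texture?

Dihybrid cross RrHh × rrHh — consider each gene separately:
fruit color: Rr × rr → 2 Rr, 2 rr → 2 R_ : 2 rr (out of 4)
stem texture: Hh × Hh → 1 HH, 2 Hh, 1 hh → 3 H_ : 1 hh (out of 4)
Looking for: red (R_) and smooth (hh)
P(red) = 2/4, P(smooth) = 1/4
P(both) = 2/4 × 1/4 = 2/16 = 1/8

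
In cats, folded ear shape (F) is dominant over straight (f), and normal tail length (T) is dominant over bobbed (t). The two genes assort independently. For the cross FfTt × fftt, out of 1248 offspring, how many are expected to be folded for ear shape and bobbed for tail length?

Dihybrid cross FfTt × fftt — consider each gene separately:
ear shape: Ff × ff → 2 Ff, 2 ff → 2 F_ : 2 ff (out of 4)
tail length: Tt × tt → 2 Tt, 2 tt → 2 T_ : 2 tt (out of 4)
Looking for: folded (F_) and bobbed (tt)
P(folded) = 2/4, P(bobbed) = 2/4
P(both) = 2/4 × 2/4 = 4/16 = 1/4
Expected count = 1/4 × 1248 = 312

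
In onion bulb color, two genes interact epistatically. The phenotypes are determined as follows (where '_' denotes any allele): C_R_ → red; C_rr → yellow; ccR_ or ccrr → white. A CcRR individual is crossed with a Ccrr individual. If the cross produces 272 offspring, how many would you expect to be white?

Cross: CcRR × Ccrr — consider each gene separately:
C gene: Cc × Cc → 1 CC, 2 Cc, 1 cc → 3 C_ : 1 cc (out of 4)
R gene: RR × rr → 4 Rr → 4 R_ (out of 4)
Genotype classes (out of 4 × 4 = 16): C_R_ = 3×4 = 12; ccR_ = 1×4 = 4
Apply the phenotype rules: C_R_ (12) → red; ccR_ (4) → white
Phenotype counts (out of 16): 12 red, 4 white
white: 4 out of 16 → fraction 1/4
Expected count = 1/4 × 272 = 68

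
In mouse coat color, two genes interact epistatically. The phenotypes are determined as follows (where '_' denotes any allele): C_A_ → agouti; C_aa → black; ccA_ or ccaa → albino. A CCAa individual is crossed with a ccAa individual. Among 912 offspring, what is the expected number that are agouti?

Cross: CCAa × ccAa — consider each gene separately:
C gene: CC × cc → 4 Cc → 4 C_ (out of 4)
A gene: Aa × Aa → 1 AA, 2 Aa, 1 aa → 3 A_ : 1 aa (out of 4)
Genotype classes (out of 4 × 4 = 16): C_A_ = 4×3 = 12; C_aa = 4×1 = 4
Apply the phenotype rules: C_A_ (12) → agouti; C_aa (4) → black
Phenotype counts (out of 16): 12 agouti, 4 black
agouti: 12 out of 16 → fraction 3/4
Expected count = 3/4 × 912 = 684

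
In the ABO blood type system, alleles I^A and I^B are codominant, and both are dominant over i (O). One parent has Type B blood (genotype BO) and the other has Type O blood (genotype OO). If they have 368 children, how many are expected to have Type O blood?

Cross: BO × OO
Possible offspring genotypes: 2 BO, 2 OO
Blood type counts: 2 Type B, 2 Type O
Probability of Type O: 2/4 = 1/2
Expected count = 1/2 × 368 = 184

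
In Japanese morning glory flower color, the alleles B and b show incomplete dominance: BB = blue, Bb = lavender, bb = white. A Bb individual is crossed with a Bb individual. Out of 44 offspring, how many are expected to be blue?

Punnett square for Bb × Bb:
Offspring genotypes: 1 BB, 2 Bb, 1 bb
Phenotype counts: 1 blue, 2 lavender, 1 white
blue: 1 out of 4 → fraction 1/4
Expected count = 1/4 × 44 = 11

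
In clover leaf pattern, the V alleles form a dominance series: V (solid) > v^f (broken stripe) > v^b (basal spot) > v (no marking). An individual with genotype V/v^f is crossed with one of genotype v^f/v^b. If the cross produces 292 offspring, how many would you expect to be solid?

Cross: V/v^f × v^f/v^b
Allele dominance: V > v^f > v^b > v
Offspring genotypes: 1 V/v^f, 1 V/v^b, 1 v^f/v^f, 1 v^f/v^b
Phenotype counts: 2 solid, 2 broken stripe
solid: 2 out of 4 → fraction 1/2
Expected count = 1/2 × 292 = 146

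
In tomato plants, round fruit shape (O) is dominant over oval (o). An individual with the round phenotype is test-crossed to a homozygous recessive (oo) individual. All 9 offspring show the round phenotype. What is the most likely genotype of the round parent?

Test cross: ? × oo
All offspring are round.
If the unknown parent were heterozygous (Oo), about half of 9 offspring would be oval; none are. The unknown parent is most likely homozygous dominant (OO).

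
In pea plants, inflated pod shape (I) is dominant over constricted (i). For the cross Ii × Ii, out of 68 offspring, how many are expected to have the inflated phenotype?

Punnett square for Ii × Ii:
Offspring genotypes: 1 II, 2 Ii, 1 ii
Total offspring: 4
Count with target: 3
Probability: 3/4
Expected count = 3/4 × 68 = 51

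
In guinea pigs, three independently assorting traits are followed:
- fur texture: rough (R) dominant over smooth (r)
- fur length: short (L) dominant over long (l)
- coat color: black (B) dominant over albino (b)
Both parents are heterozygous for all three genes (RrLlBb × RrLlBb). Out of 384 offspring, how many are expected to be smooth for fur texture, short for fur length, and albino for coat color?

Trihybrid cross: RrLlBb × RrLlBb
Each trait segregates independently with a 3:1 phenotypic ratio, so each gene contributes 3/4 (dominant) or 1/4 (recessive).
Target: smooth (fur texture), short (fur length), albino (coat color)
Probability = product of independent per-trait probabilities
= 1/4 × 3/4 × 1/4 = 3/64
Expected count = 3/64 × 384 = 18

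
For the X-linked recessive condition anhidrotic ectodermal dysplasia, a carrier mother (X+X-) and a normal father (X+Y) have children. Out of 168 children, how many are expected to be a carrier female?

Cross: X+X- × X+Y
Offspring: 1 X+X+, 1 X+Y, 1 X+X-, 1 X-Y
Probability of a carrier female: 1/4
Expected count = 1/4 × 168 = 42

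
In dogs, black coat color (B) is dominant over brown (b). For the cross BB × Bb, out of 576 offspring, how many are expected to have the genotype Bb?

Punnett square for BB × Bb:
Offspring genotypes: 2 BB, 2 Bb
Total offspring: 4
Count with target: 2
Probability: 2/4 = 1/2
Expected count = 1/2 × 576 = 288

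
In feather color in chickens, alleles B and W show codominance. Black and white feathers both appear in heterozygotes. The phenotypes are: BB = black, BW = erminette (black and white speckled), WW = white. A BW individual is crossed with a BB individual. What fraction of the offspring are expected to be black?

Punnett square for BW × BB:
Offspring genotypes: 2 BB, 2 BW
Phenotype counts: 2 black, 2 erminette (black and white speckled)
black: 2 out of 4
Probability: 2/4 = 1/2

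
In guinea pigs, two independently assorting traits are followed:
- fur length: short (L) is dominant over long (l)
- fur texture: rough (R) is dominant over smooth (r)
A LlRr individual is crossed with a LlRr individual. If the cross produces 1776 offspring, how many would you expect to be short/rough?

Dihybrid cross LlRr × LlRr — consider each gene separately:
fur length: Ll × Ll → 1 LL, 2 Ll, 1 ll → 3 L_ : 1 ll (out of 4)
fur texture: Rr × Rr → 1 RR, 2 Rr, 1 rr → 3 R_ : 1 rr (out of 4)
Combine (counts out of 4 × 4 = 16): short/rough (L_R_) = 3×3 = 9; short/smooth (L_rr) = 3×1 = 3; long/rough (llR_) = 1×3 = 3; long/smooth (llrr) = 1×1 = 1
Phenotype counts (out of 16): 9 short/rough, 3 short/smooth, 3 long/rough, 1 long/smooth
short/rough: 9 out of 16 → fraction 9/16
Expected count = 9/16 × 1776 = 999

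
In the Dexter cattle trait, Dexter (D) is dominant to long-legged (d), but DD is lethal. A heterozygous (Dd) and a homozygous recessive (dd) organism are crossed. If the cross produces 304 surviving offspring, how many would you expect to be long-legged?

Cross: Dd × dd
Punnett square offspring (before lethality): 2 Dd, 2 dd
No DD offspring are produced in this cross.
long-legged: 2 out of 4 → fraction 1/2
Expected count = 1/2 × 304 = 152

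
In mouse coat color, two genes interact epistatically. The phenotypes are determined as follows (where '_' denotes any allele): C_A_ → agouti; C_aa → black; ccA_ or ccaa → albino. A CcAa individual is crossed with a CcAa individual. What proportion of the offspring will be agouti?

Cross: CcAa × CcAa — consider each gene separately:
C gene: Cc × Cc → 1 CC, 2 Cc, 1 cc → 3 C_ : 1 cc (out of 4)
A gene: Aa × Aa → 1 AA, 2 Aa, 1 aa → 3 A_ : 1 aa (out of 4)
Genotype classes (out of 4 × 4 = 16): C_A_ = 3×3 = 9; C_aa = 3×1 = 3; ccA_ = 1×3 = 3; ccaa = 1×1 = 1
Apply the phenotype rules: C_A_ (9) → agouti; C_aa (3) → black; ccA_ (3) + ccaa (1) → albino
Phenotype counts (out of 16): 9 agouti, 3 black, 4 albino
agouti: 9 out of 16
Probability: 9/16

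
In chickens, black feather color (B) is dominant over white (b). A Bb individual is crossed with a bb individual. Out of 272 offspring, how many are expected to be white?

Punnett square for Bb × bb:
Offspring genotypes: 2 Bb, 2 bb
black: 2, white: 2
white: 2 out of 4 → fraction 1/2
Expected count = 1/2 × 272 = 136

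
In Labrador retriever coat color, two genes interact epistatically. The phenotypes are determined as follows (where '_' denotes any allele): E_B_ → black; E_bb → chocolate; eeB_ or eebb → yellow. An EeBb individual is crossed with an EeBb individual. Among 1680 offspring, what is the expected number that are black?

Cross: EeBb × EeBb — consider each gene separately:
E gene: Ee × Ee → 1 EE, 2 Ee, 1 ee → 3 E_ : 1 ee (out of 4)
B gene: Bb × Bb → 1 BB, 2 Bb, 1 bb → 3 B_ : 1 bb (out of 4)
Genotype classes (out of 4 × 4 = 16): E_B_ = 3×3 = 9; E_bb = 3×1 = 3; eeB_ = 1×3 = 3; eebb = 1×1 = 1
Apply the phenotype rules: E_B_ (9) → black; E_bb (3) → chocolate; eeB_ (3) + eebb (1) → yellow
Phenotype counts (out of 16): 9 black, 3 chocolate, 4 yellow
black: 9 out of 16 → fraction 9/16
Expected count = 9/16 × 1680 = 945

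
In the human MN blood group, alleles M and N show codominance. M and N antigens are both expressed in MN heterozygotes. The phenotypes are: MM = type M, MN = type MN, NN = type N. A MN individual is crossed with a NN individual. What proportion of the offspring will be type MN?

Punnett square for MN × NN:
Offspring genotypes: 2 MN, 2 NN
Phenotype counts: 2 type MN, 2 type N
type MN: 2 out of 4
Probability: 2/4 = 1/2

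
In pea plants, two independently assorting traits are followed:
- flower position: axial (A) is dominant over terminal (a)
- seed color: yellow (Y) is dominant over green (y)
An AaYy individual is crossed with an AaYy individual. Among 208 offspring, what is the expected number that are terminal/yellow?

Dihybrid cross AaYy × AaYy — consider each gene separately:
flower position: Aa × Aa → 1 AA, 2 Aa, 1 aa → 3 A_ : 1 aa (out of 4)
seed color: Yy × Yy → 1 YY, 2 Yy, 1 yy → 3 Y_ : 1 yy (out of 4)
Combine (counts out of 4 × 4 = 16): axial/yellow (A_Y_) = 3×3 = 9; axial/green (A_yy) = 3×1 = 3; terminal/yellow (aaY_) = 1×3 = 3; terminal/green (aayy) = 1×1 = 1
Phenotype counts (out of 16): 9 axial/yellow, 3 axial/green, 3 terminal/yellow, 1 terminal/green
terminal/yellow: 3 out of 16 → fraction 3/16
Expected count = 3/16 × 208 = 39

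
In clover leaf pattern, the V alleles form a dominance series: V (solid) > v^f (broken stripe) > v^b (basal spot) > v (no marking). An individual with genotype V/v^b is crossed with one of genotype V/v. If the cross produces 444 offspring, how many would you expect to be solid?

Cross: V/v^b × V/v
Allele dominance: V > v^f > v^b > v
Offspring genotypes: 1 V/V, 1 V/v, 1 V/v^b, 1 v^b/v
Phenotype counts: 3 solid, 1 basal spot
solid: 3 out of 4 → fraction 3/4
Expected count = 3/4 × 444 = 333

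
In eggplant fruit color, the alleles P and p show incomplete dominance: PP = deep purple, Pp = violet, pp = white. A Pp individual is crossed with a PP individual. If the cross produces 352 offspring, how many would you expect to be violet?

Punnett square for Pp × PP:
Offspring genotypes: 2 PP, 2 Pp
Phenotype counts: 2 deep purple, 2 violet
violet: 2 out of 4 → fraction 1/2
Expected count = 1/2 × 352 = 176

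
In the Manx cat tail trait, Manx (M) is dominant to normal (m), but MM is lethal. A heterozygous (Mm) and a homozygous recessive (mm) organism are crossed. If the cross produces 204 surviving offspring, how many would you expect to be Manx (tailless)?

Cross: Mm × mm
Punnett square offspring (before lethality): 2 Mm, 2 mm
No MM offspring are produced in this cross.
Manx (tailless): 2 out of 4 → fraction 1/2
Expected count = 1/2 × 204 = 102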